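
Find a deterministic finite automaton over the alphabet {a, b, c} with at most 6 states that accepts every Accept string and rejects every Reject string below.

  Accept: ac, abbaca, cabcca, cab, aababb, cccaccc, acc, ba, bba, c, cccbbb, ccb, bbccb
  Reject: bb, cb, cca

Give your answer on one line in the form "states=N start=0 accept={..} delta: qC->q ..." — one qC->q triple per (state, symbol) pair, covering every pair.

states=4 start=0 accept={0,1,2} delta: 0a->0 0b->1 0c->1 1a->2 1b->3 1c->2 2a->3 2b->2 2c->0 3a->0 3b->0 3c->1

Fold the examples into a partial DFA from state 0: repeatedly fix the first undefined (state, symbol) met by the shortest-then-alphabetical prefix, trying targets in increasing order and rejecting any under which an Accept and a Reject string meet in one state with the same remainder; add a state when all current targets are rejected. Accepting states are where Accept strings end.
a: 0a undefined. 0a->0: ok.
b: 0b undefined. 0b->0: no, aababb/bb meet in 0. Open state 1: 0b->1.
c: 0c undefined. 0c->0: no, ac/cca meet in 0. 0c->1: ok.
ba: 1a undefined. 1a->0: no, aababb/bb meet in 1 with "b" left. 1a->1: no, cab/bb meet in 1 with "b" left. Open state 2: 1a->2.
bb: 1b undefined. 1b->0: no, bba/bb meet in 0. 1b->1: no, ac/bb meet in 1. 1b->2: no, ba/bb meet in 2. Open state 3: 1b->3.
cc: 1c undefined. 1c->0: no, acc/cca meet in 0. 1c->1: no, ba/cca meet in 2. 1c->2: ok.
bba: 3a undefined. 3a->0: ok.
bbc: 3c undefined. 3c->0: no, bbccb/bb meet in 3. 3c->1: ok.
cab: 2b undefined. 2b->0: no, cabcca/cca meet in 2 with "a" left. 2b->1: no, aababb/bb meet in 3. 2b->2: ok.
cca: 2a undefined. 2a->0: no, bba/cca meet in 0. 2a->1: no, ac/cca meet in 1. 2a->2: no, abbaca/cca meet in 2. 2a->3: ok.
ccc: 2c undefined. 2c->0: ok.
cccbbb: 3b undefined. 3b->0: ok.
All examples now run through 4 states with every (state, symbol) defined. Accept strings end in {0,1,2}, Reject strings end in {3}; accept={0,1,2}.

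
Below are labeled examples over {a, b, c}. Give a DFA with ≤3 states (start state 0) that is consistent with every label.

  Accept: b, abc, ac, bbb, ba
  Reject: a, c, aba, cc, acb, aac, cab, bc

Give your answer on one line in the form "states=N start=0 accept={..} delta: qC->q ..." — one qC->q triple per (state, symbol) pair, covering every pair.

Grow the machine one transition at a time. Run the examples from 0; the earliest place one falls off (shortest prefix, ties alphabetical) gets sent to the lowest-numbered state that keeps every Accept/Reject pair distinguishable — a pair clashes when both reach the same state with identical unread suffix — and to a fresh state only if none does.
a: 0a undefined. 0a->0: no, abc/bc meet in 0 with "bc" left. Open state 1: 0a->1.
b: 0b undefined. 0b->0: no, ba/a meet in 1. 0b->1: no, b/a meet in 1. Open state 2: 0b->2.
c: 0c undefined. 0c->0: ok.
aa: 1a undefined. 1a->0: ok.
ab: 1b undefined. 1b->0: no, abc/c meet in 0. 1b->1: ok.
ac: 1c undefined. 1c->0: no, b/acb meet in 2. 1c->1: no, abc/a meet in 1. 1c->2: ok.
ba: 2a undefined. 2a->0: no, ba/c meet in 0. 2a->1: no, ba/a meet in 1. 2a->2: ok.
bb: 2b undefined. 2b->0: ok.
bc: 2c undefined. 2c->0: ok.
All examples now run through 3 states with every (state, symbol) defined. Accept strings end in {2}, Reject strings end in {0,1}; accept={2}.

states=3 start=0 accept={2} delta: 0a->1 0b->2 0c->0 1a->0 1b->1 1c->2 2a->2 2b->0 2c->0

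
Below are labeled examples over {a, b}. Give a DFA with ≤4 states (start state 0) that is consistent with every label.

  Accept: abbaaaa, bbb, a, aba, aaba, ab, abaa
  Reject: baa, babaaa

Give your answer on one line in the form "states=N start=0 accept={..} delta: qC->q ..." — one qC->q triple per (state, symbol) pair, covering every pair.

State merging on the prefix tree: take the shortest (then alphabetical) example prefix whose next move is undefined and point that move at state 0, else 1, else 2, ...; a target is out if some Accept/Reject pair would then sit in one state with the same input left (inseparable). If every existing state is out, open a new one.
a: 0a undefined. 0a->0: no, abaa/baa meet in 0 with "baa" left. Open state 1: 0a->1.
b: 0b undefined. 0b->0: ok.
aa: 1a undefined. 1a->0: no, bbb/baa meet in 0. 1a->1: no, a/baa meet in 1. Open state 2: 1a->2.
ab: 1b undefined. 1b->0: no, abaa/baa meet in 2. 1b->1: no, aba/baa meet in 2. 1b->2: no, ab/baa meet in 2. Open state 3: 1b->3.
aab: 2b undefined. 2b->0: ok.
aba: 3a undefined. 3a->0: ok.
abb: 3b undefined. 3b->0: ok.
abbaaa: 2a undefined. 2a->0: ok.
All examples now run through 4 states with every (state, symbol) defined. Accept strings end in {0,1,3}, Reject strings end in {2}; accept={0,1,3}.

states=4 start=0 accept={0,1,3} delta: 0a->1 0b->0 1a->2 1b->3 2a->0 2b->0 3a->0 3b->0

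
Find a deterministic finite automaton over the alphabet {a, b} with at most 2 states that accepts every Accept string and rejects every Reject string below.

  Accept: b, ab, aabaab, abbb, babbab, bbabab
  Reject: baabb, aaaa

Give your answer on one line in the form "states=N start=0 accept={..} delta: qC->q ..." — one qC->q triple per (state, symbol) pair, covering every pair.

states=2 start=0 accept={1} delta: 0a->0 0b->1 1a->0 1b->0

State merging on the prefix tree: take the shortest (then alphabetical) example prefix whose next move is undefined and point that move at state 0, else 1, else 2, ...; a target is out if some Accept/Reject pair would then sit in one state with the same input left (inseparable). If every existing state is out, open a new one.
a: 0a undefined. 0a->0: ok.
b: 0b undefined. 0b->0: no, b/baabb meet in 0. Open state 1: 0b->1.
ba: 1a undefined. 1a->0: ok.
bb: 1b undefined. 1b->0: ok.
All examples now run through 2 states with every (state, symbol) defined. Accept strings end in {1}, Reject strings end in {0}; accept={1}.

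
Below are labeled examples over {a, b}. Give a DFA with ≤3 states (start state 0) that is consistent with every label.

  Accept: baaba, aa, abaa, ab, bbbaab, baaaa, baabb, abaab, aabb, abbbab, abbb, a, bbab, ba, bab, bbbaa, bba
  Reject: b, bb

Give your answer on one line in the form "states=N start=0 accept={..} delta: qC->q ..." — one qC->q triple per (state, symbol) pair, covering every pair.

Grow the machine one transition at a time. Run the examples from 0; the earliest place one falls off (shortest prefix, ties alphabetical) gets sent to the lowest-numbered state that keeps every Accept/Reject pair distinguishable — a pair clashes when both reach the same state with identical unread suffix — and to a fresh state only if none does.
a: 0a undefined. 0a->0: no, ab/b meet in 0 with "b" left. Open state 1: 0a->1.
b: 0b undefined. 0b->0: ok.
aa: 1a undefined. 1a->0: no, aa/b meet in 0. 1a->1: ok.
ab: 1b undefined. 1b->0: no, ab/b meet in 0. 1b->1: ok.
All examples now run through 2 states with every (state, symbol) defined. Accept strings end in {1}, Reject strings end in {0}; accept={1}.

states=2 start=0 accept={1} delta: 0a->1 0b->0 1a->1 1b->1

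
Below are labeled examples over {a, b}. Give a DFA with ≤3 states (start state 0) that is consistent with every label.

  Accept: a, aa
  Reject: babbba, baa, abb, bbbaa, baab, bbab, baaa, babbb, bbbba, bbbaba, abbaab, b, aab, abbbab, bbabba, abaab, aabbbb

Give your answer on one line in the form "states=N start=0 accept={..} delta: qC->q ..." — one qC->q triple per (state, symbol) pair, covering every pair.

State merging on the prefix tree: take the shortest (then alphabetical) example prefix whose next move is undefined and point that move at state 0, else 1, else 2, ...; a target is out if some Accept/Reject pair would then sit in one state with the same input left (inseparable). If every existing state is out, open a new one.
a: 0a undefined. 0a->0: ok.
b: 0b undefined. 0b->0: no, a/babbba meet in 0. Open state 1: 0b->1.
ba: 1a undefined. 1a->0: no, a/baa meet in 0. 1a->1: ok.
bb: 1b undefined. 1b->0: no, a/babbba meet in 0. 1b->1: ok.
All examples now run through 2 states with every (state, symbol) defined. Accept strings end in {0}, Reject strings end in {1}; accept={0}.

states=2 start=0 accept={0} delta: 0a->0 0b->1 1a->1 1b->1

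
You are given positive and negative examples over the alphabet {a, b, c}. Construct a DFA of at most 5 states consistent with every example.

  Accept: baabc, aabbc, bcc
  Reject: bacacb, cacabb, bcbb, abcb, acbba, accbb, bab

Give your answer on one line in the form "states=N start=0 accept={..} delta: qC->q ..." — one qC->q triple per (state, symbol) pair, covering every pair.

Grow the machine one transition at a time. Run the examples from 0; the earliest place one falls off (shortest prefix, ties alphabetical) gets sent to the lowest-numbered state that keeps every Accept/Reject pair distinguishable — a pair clashes when both reach the same state with identical unread suffix — and to a fresh state only if none does.
a: 0a undefined. 0a->0: ok.
b: 0b undefined. 0b->0: ok.
c: 0c undefined. 0c->0: no, baabc/bacacb meet in 0. Open state 1: 0c->1.
ca: 1a undefined. 1a->0: ok.
acb: 1b undefined. 1b->0: ok.
acc: 1c undefined. 1c->0: no, bcc/bacacb meet in 0. 1c->1: ok.
All examples now run through 2 states with every (state, symbol) defined. Accept strings end in {1}, Reject strings end in {0}; accept={1}.

states=2 start=0 accept={1} delta: 0a->0 0b->0 0c->1 1a->0 1b->0 1c->1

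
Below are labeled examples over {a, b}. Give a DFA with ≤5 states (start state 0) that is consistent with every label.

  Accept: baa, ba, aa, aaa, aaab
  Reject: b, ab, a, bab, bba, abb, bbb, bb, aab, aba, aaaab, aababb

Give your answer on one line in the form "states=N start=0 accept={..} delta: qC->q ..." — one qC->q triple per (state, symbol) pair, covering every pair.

states=4 start=0 accept={2,3} delta: 0a->1 0b->1 1a->2 1b->0 2a->3 2b->0 3a->0 3b->2

Fold the examples into a partial DFA from state 0: repeatedly fix the first undefined (state, symbol) met by the shortest-then-alphabetical prefix, trying targets in increasing order and rejecting any under which an Accept and a Reject string meet in one state with the same remainder; add a state when all current targets are rejected. Accepting states are where Accept strings end.
a: 0a undefined. 0a->0: no, ba/aba meet in 0 with "ba" left. Open state 1: 0a->1.
b: 0b undefined. 0b->0: no, ba/a meet in 1. 0b->1: ok.
aa: 1a undefined. 1a->0: no, baa/b meet in 1. 1a->1: no, baa/b meet in 1. Open state 2: 1a->2.
ab: 1b undefined. 1b->0: ok.
aaa: 2a undefined. 2a->0: no, baa/ab meet in 0. 2a->1: no, baa/b meet in 1. 2a->2: no, aaab/bab meet in 2 with "b" left. Open state 3: 2a->3.
aab: 2b undefined. 2b->0: ok.
aaaa: 3a undefined. 3a->0: ok.
aaab: 3b undefined. 3b->0: no, aaab/ab meet in 0. 3b->1: no, aaab/b meet in 1. 3b->2: ok.
All examples now run through 4 states with every (state, symbol) defined. Accept strings end in {2,3}, Reject strings end in {0,1}; accept={2,3}.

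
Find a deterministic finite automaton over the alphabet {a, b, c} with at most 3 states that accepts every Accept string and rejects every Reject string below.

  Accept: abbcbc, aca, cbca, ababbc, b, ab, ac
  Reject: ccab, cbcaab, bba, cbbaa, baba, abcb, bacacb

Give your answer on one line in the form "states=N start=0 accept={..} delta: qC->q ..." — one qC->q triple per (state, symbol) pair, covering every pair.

states=3 start=0 accept={1} delta: 0a->0 0b->1 0c->1 1a->1 1b->2 1c->1 2a->0 2b->0 2c->1

Fold the examples into a partial DFA from state 0: repeatedly fix the first undefined (state, symbol) met by the shortest-then-alphabetical prefix, trying targets in increasing order and rejecting any under which an Accept and a Reject string meet in one state with the same remainder; add a state when all current targets are rejected. Accepting states are where Accept strings end.
a: 0a undefined. 0a->0: ok.
b: 0b undefined. 0b->0: no, b/bba meet in 0. Open state 1: 0b->1.
c: 0c undefined. 0c->0: no, b/ccab meet in 1. 0c->1: ok.
ba: 1a undefined. 1a->0: no, aca/baba meet in 0. 1a->1: ok.
bb: 1b undefined. 1b->0: no, abbcbc/cbbaa meet in 1. 1b->1: no, aca/bba meet in 1. Open state 2: 1b->2.
cc: 1c undefined. 1c->0: no, aca/ccab meet in 1. 1c->1: ok.
bba: 2a undefined. 2a->0: ok.
cbb: 2b undefined. 2b->0: ok.
cbc: 2c undefined. 2c->0: no, abbcbc/cbcaab meet in 1. 2c->1: ok.
All examples now run through 3 states with every (state, symbol) defined. Accept strings end in {1}, Reject strings end in {0,2}; accept={1}.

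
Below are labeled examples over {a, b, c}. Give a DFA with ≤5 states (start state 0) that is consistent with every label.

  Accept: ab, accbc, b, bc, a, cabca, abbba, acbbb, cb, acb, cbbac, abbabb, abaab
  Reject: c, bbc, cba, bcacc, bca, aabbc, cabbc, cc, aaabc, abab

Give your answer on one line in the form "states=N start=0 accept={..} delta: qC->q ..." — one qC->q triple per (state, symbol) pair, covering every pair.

states=5 start=0 accept={1,2,4} delta: 0a->1 0b->1 0c->0 1a->0 1b->2 1c->2 2a->3 2b->4 2c->0 3a->0 3b->0 3c->2 4a->0 4b->0 4c->0

Grow the machine one transition at a time. Run the examples from 0; the earliest place one falls off (shortest prefix, ties alphabetical) gets sent to the lowest-numbered state that keeps every Accept/Reject pair distinguishable — a pair clashes when both reach the same state with identical unread suffix — and to a fresh state only if none does.
a: 0a undefined. 0a->0: no, bc/aaabc meet in 0 with "bc" left. Open state 1: 0a->1.
b: 0b undefined. 0b->0: no, bc/c meet in 0 with "c" left. 0b->1: ok.
c: 0c undefined. 0c->0: ok.
aa: 1a undefined. 1a->0: ok.
ab: 1b undefined. 1b->0: no, ab/c meet in 0. 1b->1: no, ab/abab meet in 1. Open state 2: 1b->2.
ac: 1c undefined. 1c->0: no, accbc/c meet in 0. 1c->1: no, accbc/bbc meet in 2 with "c" left. 1c->2: ok.
aba: 2a undefined. 2a->0: no, b/abab meet in 1. 2a->1: no, ab/abab meet in 2. 2a->2: no, ab/bca meet in 2. Open state 3: 2a->3.
abb: 2b undefined. 2b->0: no, abbba/c meet in 0. 2b->1: no, ab/cabbc meet in 2. 2b->2: no, abbba/bca meet in 3. 2b->3: no, acb/bca meet in 3. Open state 4: 2b->4.
acc: 2c undefined. 2c->0: ok.
abaa: 3a undefined. 3a->0: ok.
abab: 3b undefined. 3b->0: ok.
abba: 4a undefined. 4a->0: ok.
abbb: 4b undefined. 4b->0: ok.
bcac: 3c undefined. 3c->0: no, cbbac/c meet in 0. 3c->1: no, ab/bcacc meet in 2. 3c->2: ok.
cabbc: 4c undefined. 4c->0: ok.
All examples now run through 5 states with every (state, symbol) defined. Accept strings end in {1,2,4}, Reject strings end in {0,3}; accept={1,2,4}.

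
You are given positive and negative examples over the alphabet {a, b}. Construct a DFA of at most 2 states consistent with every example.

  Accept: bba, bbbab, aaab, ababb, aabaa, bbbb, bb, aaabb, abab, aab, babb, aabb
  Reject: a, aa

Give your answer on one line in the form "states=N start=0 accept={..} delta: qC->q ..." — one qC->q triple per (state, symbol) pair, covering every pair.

State merging on the prefix tree: take the shortest (then alphabetical) example prefix whose next move is undefined and point that move at state 0, else 1, else 2, ...; a target is out if some Accept/Reject pair would then sit in one state with the same input left (inseparable). If every existing state is out, open a new one.
a: 0a undefined. 0a->0: ok.
b: 0b undefined. 0b->0: no, bba/a meet in 0. Open state 1: 0b->1.
ba: 1a undefined. 1a->0: no, aabaa/a meet in 0. 1a->1: ok.
bb: 1b undefined. 1b->0: no, bba/a meet in 0. 1b->1: ok.
All examples now run through 2 states with every (state, symbol) defined. Accept strings end in {1}, Reject strings end in {0}; accept={1}.

states=2 start=0 accept={1} delta: 0a->0 0b->1 1a->1 1b->1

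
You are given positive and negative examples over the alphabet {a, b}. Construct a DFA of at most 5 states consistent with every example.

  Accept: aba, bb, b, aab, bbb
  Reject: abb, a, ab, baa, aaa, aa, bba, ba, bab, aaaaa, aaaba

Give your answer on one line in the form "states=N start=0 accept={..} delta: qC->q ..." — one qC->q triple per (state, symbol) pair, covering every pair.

states=4 start=0 accept={0} delta: 0a->1 0b->0 1a->2 1b->3 2a->2 2b->0 3a->0 3b->1

State merging on the prefix tree: take the shortest (then alphabetical) example prefix whose next move is undefined and point that move at state 0, else 1, else 2, ...; a target is out if some Accept/Reject pair would then sit in one state with the same input left (inseparable). If every existing state is out, open a new one.
a: 0a undefined. 0a->0: no, aba/ba meet in 0 with "ba" left. Open state 1: 0a->1.
b: 0b undefined. 0b->0: ok.
aa: 1a undefined. 1a->0: no, aba/aaaba meet in 1 with "ba" left. 1a->1: no, aba/aaaba meet in 1 with "ba" left. Open state 2: 1a->2.
ab: 1b undefined. 1b->0: no, aba/a meet in 1. 1b->1: no, aba/baa meet in 2. 1b->2: no, aba/aaa meet in 2 with "a" left. Open state 3: 1b->3.
aaa: 2a undefined. 2a->0: no, bb/aaa meet in 0. 2a->1: no, aba/aaaba meet in 3 with "a" left. 2a->2: ok.
aab: 2b undefined. 2b->0: ok.
aba: 3a undefined. 3a->0: ok.
abb: 3b undefined. 3b->0: no, aba/abb meet in 0. 3b->1: ok.
All examples now run through 4 states with every (state, symbol) defined. Accept strings end in {0}, Reject strings end in {1,2,3}; accept={0}.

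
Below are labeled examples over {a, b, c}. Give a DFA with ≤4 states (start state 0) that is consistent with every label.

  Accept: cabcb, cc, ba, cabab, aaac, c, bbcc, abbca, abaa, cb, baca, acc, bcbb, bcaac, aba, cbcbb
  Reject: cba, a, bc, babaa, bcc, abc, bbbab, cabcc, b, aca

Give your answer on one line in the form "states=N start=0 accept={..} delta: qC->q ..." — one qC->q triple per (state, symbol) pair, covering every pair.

states=4 start=0 accept={2,3} delta: 0a->0 0b->1 0c->2 1a->3 1b->2 1c->1 2a->0 2b->2 2c->3 3a->2 3b->2 3c->3

State merging on the prefix tree: take the shortest (then alphabetical) example prefix whose next move is undefined and point that move at state 0, else 1, else 2, ...; a target is out if some Accept/Reject pair would then sit in one state with the same input left (inseparable). If every existing state is out, open a new one.
a: 0a undefined. 0a->0: ok.
b: 0b undefined. 0b->0: no, cc/bcc meet in 0 with "cc" left. Open state 1: 0b->1.
c: 0c undefined. 0c->0: no, cc/a meet in 0. 0c->1: no, cc/bc meet in 1 with "c" left. Open state 2: 0c->2.
ba: 1a undefined. 1a->0: no, ba/a meet in 0. 1a->1: no, ba/b meet in 1. 1a->2: no, abaa/aca meet in 2 with "a" left. Open state 3: 1a->3.
bb: 1b undefined. 1b->0: no, abbca/aca meet in 2 with "a" left. 1b->1: no, bbcc/bcc meet in 1 with "cc" left. 1b->2: ok.
bc: 1c undefined. 1c->0: no, aaac/bcc meet in 2. 1c->1: ok.
ca: 2a undefined. 2a->0: ok.
cb: 2b undefined. 2b->0: no, cb/cba meet in 0. 2b->1: no, ba/cba meet in 3. 2b->2: ok.
cc: 2c undefined. 2c->0: no, cc/cba meet in 0. 2c->1: no, cc/bc meet in 1. 2c->2: no, abbca/cba meet in 0. 2c->3: ok.
bab: 3b undefined. 3b->0: no, cabab/cba meet in 0. 3b->1: no, cabab/bc meet in 1. 3b->2: ok.
bac: 3c undefined. 3c->0: no, bbcc/cba meet in 0. 3c->1: no, bbcc/bc meet in 1. 3c->2: no, baca/cba meet in 0. 3c->3: ok.
abaa: 3a undefined. 3a->0: no, abbca/cba meet in 0. 3a->1: no, abbca/bc meet in 1. 3a->2: ok.
All examples now run through 4 states with every (state, symbol) defined. Accept strings end in {2,3}, Reject strings end in {0,1}; accept={2,3}.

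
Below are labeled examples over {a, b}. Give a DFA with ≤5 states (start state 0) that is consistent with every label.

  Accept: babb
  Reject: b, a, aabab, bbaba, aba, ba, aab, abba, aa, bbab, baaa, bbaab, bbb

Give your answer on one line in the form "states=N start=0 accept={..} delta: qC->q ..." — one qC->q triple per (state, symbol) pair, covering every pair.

Fold the examples into a partial DFA from state 0: repeatedly fix the first undefined (state, symbol) met by the shortest-then-alphabetical prefix, trying targets in increasing order and rejecting any under which an Accept and a Reject string meet in one state with the same remainder; add a state when all current targets are rejected. Accepting states are where Accept strings end.
a: 0a undefined. 0a->0: ok.
b: 0b undefined. 0b->0: no, babb/b meet in 0. Open state 1: 0b->1.
ba: 1a undefined. 1a->0: ok.
bb: 1b undefined. 1b->0: no, babb/a meet in 0. 1b->1: no, babb/b meet in 1. Open state 2: 1b->2.
bba: 2a undefined. 2a->0: ok.
bbb: 2b undefined. 2b->0: ok.
All examples now run through 3 states with every (state, symbol) defined. Accept strings end in {2}, Reject strings end in {0,1}; accept={2}.

states=3 start=0 accept={2} delta: 0a->0 0b->1 1a->0 1b->2 2a->0 2b->0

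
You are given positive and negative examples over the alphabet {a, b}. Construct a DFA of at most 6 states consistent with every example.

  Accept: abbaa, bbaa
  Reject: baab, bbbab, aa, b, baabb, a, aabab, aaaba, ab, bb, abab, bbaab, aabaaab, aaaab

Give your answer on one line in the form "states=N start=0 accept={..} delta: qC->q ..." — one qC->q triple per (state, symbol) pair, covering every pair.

State merging on the prefix tree: take the shortest (then alphabetical) example prefix whose next move is undefined and point that move at state 0, else 1, else 2, ...; a target is out if some Accept/Reject pair would then sit in one state with the same input left (inseparable). If every existing state is out, open a new one.
a: 0a undefined. 0a->0: ok.
b: 0b undefined. 0b->0: no, abbaa/baab meet in 0. Open state 1: 0b->1.
ba: 1a undefined. 1a->0: ok.
bb: 1b undefined. 1b->0: no, abbaa/aa meet in 0. 1b->1: no, abbaa/aa meet in 0. Open state 2: 1b->2.
bba: 2a undefined. 2a->0: no, abbaa/aa meet in 0. 2a->1: no, abbaa/aa meet in 0. 2a->2: no, abbaa/baabb meet in 2. Open state 3: 2a->3.
bbb: 2b undefined. 2b->0: ok.
bbaa: 3a undefined. 3a->0: no, abbaa/aa meet in 0. 3a->1: no, abbaa/baab meet in 1. 3a->2: no, abbaa/baabb meet in 2. 3a->3: ok.
bbaab: 3b undefined. 3b->0: ok.
All examples now run through 4 states with every (state, symbol) defined. Accept strings end in {3}, Reject strings end in {0,1,2}; accept={3}.

states=4 start=0 accept={3} delta: 0a->0 0b->1 1a->0 1b->2 2a->3 2b->0 3a->3 3b->0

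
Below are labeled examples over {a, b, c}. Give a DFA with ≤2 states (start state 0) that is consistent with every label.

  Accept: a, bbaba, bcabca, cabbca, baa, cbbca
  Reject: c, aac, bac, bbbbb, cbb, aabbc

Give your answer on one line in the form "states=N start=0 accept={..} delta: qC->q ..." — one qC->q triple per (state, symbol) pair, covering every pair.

states=2 start=0 accept={0} delta: 0a->0 0b->1 0c->1 1a->0 1b->0 1c->0

Grow the machine one transition at a time. Run the examples from 0; the earliest place one falls off (shortest prefix, ties alphabetical) gets sent to the lowest-numbered state that keeps every Accept/Reject pair distinguishable — a pair clashes when both reach the same state with identical unread suffix — and to a fresh state only if none does.
a: 0a undefined. 0a->0: ok.
b: 0b undefined. 0b->0: no, a/bbbbb meet in 0. Open state 1: 0b->1.
c: 0c undefined. 0c->0: no, a/c meet in 0. 0c->1: ok.
ba: 1a undefined. 1a->0: ok.
bb: 1b undefined. 1b->0: ok.
bc: 1c undefined. 1c->0: ok.
All examples now run through 2 states with every (state, symbol) defined. Accept strings end in {0}, Reject strings end in {1}; accept={0}.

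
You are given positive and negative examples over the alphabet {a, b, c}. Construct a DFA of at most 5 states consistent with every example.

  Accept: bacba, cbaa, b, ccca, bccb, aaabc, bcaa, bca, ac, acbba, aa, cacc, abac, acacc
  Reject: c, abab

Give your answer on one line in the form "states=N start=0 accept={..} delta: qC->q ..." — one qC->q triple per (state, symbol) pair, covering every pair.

states=4 start=0 accept={0,2,3} delta: 0a->1 0b->0 0c->1 1a->2 1b->1 1c->3 2a->2 2b->1 2c->2 3a->0 3b->2 3c->1

Grow the machine one transition at a time. Run the examples from 0; the earliest place one falls off (shortest prefix, ties alphabetical) gets sent to the lowest-numbered state that keeps every Accept/Reject pair distinguishable — a pair clashes when both reach the same state with identical unread suffix — and to a fresh state only if none does.
a: 0a undefined. 0a->0: no, ac/c meet in 0 with "c" left. Open state 1: 0a->1.
b: 0b undefined. 0b->0: ok.
c: 0c undefined. 0c->0: no, b/c meet in 0. 0c->1: ok.
aa: 1a undefined. 1a->0: no, bcaa/c meet in 1. 1a->1: no, bcaa/c meet in 1. Open state 2: 1a->2.
ab: 1b undefined. 1b->0: no, b/abab meet in 0. 1b->1: ok.
ac: 1c undefined. 1c->0: no, bacba/c meet in 1. 1c->1: no, bccb/c meet in 1. 1c->2: no, bccb/abab meet in 2 with "b" left. Open state 3: 1c->3.
aaa: 2a undefined. 2a->0: no, aaabc/c meet in 1. 2a->1: no, cbaa/c meet in 1. 2a->2: ok.
aca: 3a undefined. 3a->0: ok.
acb: 3b undefined. 3b->0: no, bacba/c meet in 1. 3b->1: no, bccb/c meet in 1. 3b->2: ok.
cac: 2c undefined. 2c->0: no, cacc/c meet in 1. 2c->1: no, abac/c meet in 1. 2c->2: ok.
ccc: 3c undefined. 3c->0: no, ccca/c meet in 1. 3c->1: ok.
aaab: 2b undefined. 2b->0: no, b/abab meet in 0. 2b->1: ok.
All examples now run through 4 states with every (state, symbol) defined. Accept strings end in {0,2,3}, Reject strings end in {1}; accept={0,2,3}.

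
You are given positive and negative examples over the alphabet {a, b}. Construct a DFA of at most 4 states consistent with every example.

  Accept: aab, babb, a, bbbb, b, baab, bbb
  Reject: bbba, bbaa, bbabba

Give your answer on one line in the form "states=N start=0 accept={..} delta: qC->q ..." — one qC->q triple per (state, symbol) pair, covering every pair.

states=4 start=0 accept={0,1,2} delta: 0a->0 0b->1 1a->0 1b->2 2a->3 2b->2 3a->3 3b->1

Grow the machine one transition at a time. Run the examples from 0; the earliest place one falls off (shortest prefix, ties alphabetical) gets sent to the lowest-numbered state that keeps every Accept/Reject pair distinguishable — a pair clashes when both reach the same state with identical unread suffix — and to a fresh state only if none does.
a: 0a undefined. 0a->0: ok.
b: 0b undefined. 0b->0: no, aab/bbba meet in 0. Open state 1: 0b->1.
ba: 1a undefined. 1a->0: ok.
bb: 1b undefined. 1b->0: no, babb/bbba meet in 0. 1b->1: no, a/bbba meet in 0. Open state 2: 1b->2.
bba: 2a undefined. 2a->0: no, a/bbaa meet in 0. 2a->1: no, a/bbaa meet in 0. 2a->2: no, babb/bbaa meet in 2. Open state 3: 2a->3.
bbb: 2b undefined. 2b->0: no, a/bbba meet in 0. 2b->1: no, a/bbba meet in 0. 2b->2: ok.
bbaa: 3a undefined. 3a->0: no, a/bbaa meet in 0. 3a->1: no, aab/bbaa meet in 1. 3a->2: no, babb/bbaa meet in 2. 3a->3: ok.
bbab: 3b undefined. 3b->0: no, a/bbabba meet in 0. 3b->1: ok.
All examples now run through 4 states with every (state, symbol) defined. Accept strings end in {0,1,2}, Reject strings end in {3}; accept={0,1,2}.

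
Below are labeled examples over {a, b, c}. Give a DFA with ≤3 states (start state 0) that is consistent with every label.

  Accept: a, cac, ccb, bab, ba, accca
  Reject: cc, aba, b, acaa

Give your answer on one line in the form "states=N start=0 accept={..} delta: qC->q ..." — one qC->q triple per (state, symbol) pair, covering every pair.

Fold the examples into a partial DFA from state 0: repeatedly fix the first undefined (state, symbol) met by the shortest-then-alphabetical prefix, trying targets in increasing order and rejecting any under which an Accept and a Reject string meet in one state with the same remainder; add a state when all current targets are rejected. Accepting states are where Accept strings end.
a: 0a undefined. 0a->0: no, ba/aba meet in 0 with "ba" left. Open state 1: 0a->1.
b: 0b undefined. 0b->0: ok.
c: 0c undefined. 0c->0: no, ccb/cc meet in 0. 0c->1: ok.
ab: 1b undefined. 1b->0: no, a/aba meet in 1. 1b->1: ok.
ac: 1c undefined. 1c->0: no, ccb/cc meet in 0. 1c->1: no, a/cc meet in 1. Open state 2: 1c->2.
ca: 1a undefined. 1a->0: ok.
aca: 2a undefined. 2a->0: no, a/acaa meet in 1. 2a->1: ok.
acc: 2c undefined. 2c->0: no, accca/aba meet in 0. 2c->1: ok.
ccb: 2b undefined. 2b->0: no, ccb/aba meet in 0. 2b->1: ok.
All examples now run through 3 states with every (state, symbol) defined. Accept strings end in {1}, Reject strings end in {0,2}; accept={1}.

states=3 start=0 accept={1} delta: 0a->1 0b->0 0c->1 1a->0 1b->1 1c->2 2a->1 2b->1 2c->1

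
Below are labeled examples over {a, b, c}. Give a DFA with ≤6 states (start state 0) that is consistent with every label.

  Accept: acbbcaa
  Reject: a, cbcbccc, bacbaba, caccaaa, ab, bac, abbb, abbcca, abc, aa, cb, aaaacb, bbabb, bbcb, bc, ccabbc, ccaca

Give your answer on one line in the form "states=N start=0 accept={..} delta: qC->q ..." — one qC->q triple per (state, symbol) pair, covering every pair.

states=4 start=0 accept={2} delta: 0a->0 0b->0 0c->1 1a->0 1b->1 1c->2 2a->3 2b->0 2c->0 3a->2 3b->0 3c->0

Fold the examples into a partial DFA from state 0: repeatedly fix the first undefined (state, symbol) met by the shortest-then-alphabetical prefix, trying targets in increasing order and rejecting any under which an Accept and a Reject string meet in one state with the same remainder; add a state when all current targets are rejected. Accepting states are where Accept strings end.
a: 0a undefined. 0a->0: ok.
b: 0b undefined. 0b->0: ok.
c: 0c undefined. 0c->0: no, acbbcaa/a meet in 0. Open state 1: 0c->1.
ca: 1a undefined. 1a->0: ok.
cb: 1b undefined. 1b->0: no, acbbcaa/a meet in 0. 1b->1: ok.
cc: 1c undefined. 1c->0: no, acbbcaa/a meet in 0. 1c->1: no, acbbcaa/a meet in 0. Open state 2: 1c->2.
cca: 2a undefined. 2a->0: no, acbbcaa/a meet in 0. 2a->1: no, acbbcaa/a meet in 0. 2a->2: no, acbbcaa/caccaaa meet in 2. Open state 3: 2a->3.
cbcb: 2b undefined. 2b->0: ok.
ccab: 3b undefined. 3b->0: ok.
ccac: 3c undefined. 3c->0: ok.
caccaa: 3a undefined. 3a->0: no, acbbcaa/a meet in 0. 3a->1: no, acbbcaa/bac meet in 1. 3a->2: ok.
cbcbccc: 2c undefined. 2c->0: ok.
All examples now run through 4 states with every (state, symbol) defined. Accept strings end in {2}, Reject strings end in {0,1,3}; accept={2}.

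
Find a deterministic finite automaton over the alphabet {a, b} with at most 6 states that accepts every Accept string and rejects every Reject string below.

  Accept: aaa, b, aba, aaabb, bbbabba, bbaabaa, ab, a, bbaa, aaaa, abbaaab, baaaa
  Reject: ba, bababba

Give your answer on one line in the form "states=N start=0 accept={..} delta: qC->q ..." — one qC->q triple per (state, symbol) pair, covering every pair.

states=4 start=0 accept={0,1,3} delta: 0a->1 0b->1 1a->2 1b->3 2a->3 2b->2 3a->0 3b->0

Grow the machine one transition at a time. Run the examples from 0; the earliest place one falls off (shortest prefix, ties alphabetical) gets sent to the lowest-numbered state that keeps every Accept/Reject pair distinguishable — a pair clashes when both reach the same state with identical unread suffix — and to a fresh state only if none does.
a: 0a undefined. 0a->0: no, aba/ba meet in 0 with "ba" left. Open state 1: 0a->1.
b: 0b undefined. 0b->0: no, a/ba meet in 1. 0b->1: ok.
aa: 1a undefined. 1a->0: no, aba/bababba meet in 1 with "ba" left. 1a->1: no, aaa/ba meet in 1. Open state 2: 1a->2.
ab: 1b undefined. 1b->0: no, bbaa/ba meet in 2. 1b->1: no, aba/ba meet in 2. 1b->2: no, bbbabba/bababba meet in 2 with "babba" left. Open state 3: 1b->3.
aaa: 2a undefined. 2a->0: no, baaaa/ba meet in 2. 2a->1: no, aaaa/ba meet in 2. 2a->2: no, aaa/ba meet in 2. 2a->3: ok.
aba: 3a undefined. 3a->0: ok.
abb: 3b undefined. 3b->0: ok.
bab: 2b undefined. 2b->0: no, b/bababba meet in 1. 2b->1: no, aba/bababba meet in 0. 2b->2: ok.
All examples now run through 4 states with every (state, symbol) defined. Accept strings end in {0,1,3}, Reject strings end in {2}; accept={0,1,3}.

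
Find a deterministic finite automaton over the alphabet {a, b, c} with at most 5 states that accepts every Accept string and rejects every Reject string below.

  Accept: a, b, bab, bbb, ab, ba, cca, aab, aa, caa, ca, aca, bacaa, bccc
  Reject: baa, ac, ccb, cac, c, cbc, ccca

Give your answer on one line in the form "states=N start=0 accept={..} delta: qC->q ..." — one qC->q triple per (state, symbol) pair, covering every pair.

states=5 start=0 accept={0,1,3,4} delta: 0a->0 0b->1 0c->2 1a->3 1b->0 1c->0 2a->0 2b->0 2c->4 3a->2 3b->0 3c->0 4a->0 4b->2 4c->3

Grow the machine one transition at a time. Run the examples from 0; the earliest place one falls off (shortest prefix, ties alphabetical) gets sent to the lowest-numbered state that keeps every Accept/Reject pair distinguishable — a pair clashes when both reach the same state with identical unread suffix — and to a fresh state only if none does.
a: 0a undefined. 0a->0: ok.
b: 0b undefined. 0b->0: no, a/baa meet in 0. Open state 1: 0b->1.
c: 0c undefined. 0c->0: no, a/ac meet in 0. 0c->1: no, b/ac meet in 1. Open state 2: 0c->2.
ba: 1a undefined. 1a->0: no, a/baa meet in 0. 1a->1: no, b/baa meet in 1. 1a->2: no, ba/ac meet in 2. Open state 3: 1a->3.
bb: 1b undefined. 1b->0: ok.
bc: 1c undefined. 1c->0: ok.
ca: 2a undefined. 2a->0: ok.
cb: 2b undefined. 2b->0: ok.
cc: 2c undefined. 2c->0: no, a/ccca meet in 0. 2c->1: no, a/ccb meet in 0. 2c->2: no, a/ccb meet in 0. 2c->3: no, bab/ccb meet in 3 with "b" left. Open state 4: 2c->4.
baa: 3a undefined. 3a->0: no, a/baa meet in 0. 3a->1: no, b/baa meet in 1. 3a->2: ok.
bab: 3b undefined. 3b->0: ok.
bac: 3c undefined. 3c->0: ok.
cca: 4a undefined. 4a->0: ok.
ccb: 4b undefined. 4b->0: no, a/ccb meet in 0. 4b->1: no, b/ccb meet in 1. 4b->2: ok.
ccc: 4c undefined. 4c->0: no, a/ccca meet in 0. 4c->1: no, ba/ccca meet in 3. 4c->2: no, a/ccca meet in 0. 4c->3: ok.
All examples now run through 5 states with every (state, symbol) defined. Accept strings end in {0,1,3,4}, Reject strings end in {2}; accept={0,1,3,4}.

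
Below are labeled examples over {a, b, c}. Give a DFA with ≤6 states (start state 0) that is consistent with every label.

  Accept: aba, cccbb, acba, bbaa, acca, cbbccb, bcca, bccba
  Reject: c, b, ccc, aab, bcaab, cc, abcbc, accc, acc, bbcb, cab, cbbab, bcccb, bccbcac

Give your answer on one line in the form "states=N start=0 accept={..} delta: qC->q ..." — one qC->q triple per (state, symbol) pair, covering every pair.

Grow the machine one transition at a time. Run the examples from 0; the earliest place one falls off (shortest prefix, ties alphabetical) gets sent to the lowest-numbered state that keeps every Accept/Reject pair distinguishable — a pair clashes when both reach the same state with identical unread suffix — and to a fresh state only if none does.
a: 0a undefined. 0a->0: ok.
b: 0b undefined. 0b->0: no, aba/b meet in 0. Open state 1: 0b->1.
c: 0c undefined. 0c->0: no, acca/c meet in 0. 0c->1: ok.
bb: 1b undefined. 1b->0: no, acba/bbcb meet in 0. 1b->1: ok.
bc: 1c undefined. 1c->0: no, cccbb/c meet in 1. 1c->1: no, cccbb/c meet in 1. Open state 2: 1c->2.
ca: 1a undefined. 1a->0: ok.
bca: 2a undefined. 2a->0: ok.
bcc: 2c undefined. 2c->0: no, aba/ccc meet in 0. 2c->1: no, cccbb/c meet in 1. 2c->2: no, cbbccb/bbcb meet in 2 with "b" left. Open state 3: 2c->3.
abcb: 2b undefined. 2b->0: no, aba/bbcb meet in 0. 2b->1: ok.
bcca: 3a undefined. 3a->0: ok.
bccb: 3b undefined. 3b->0: no, cccbb/c meet in 1. 3b->1: no, cccbb/c meet in 1. 3b->2: no, cccbb/c meet in 1. 3b->3: no, cccbb/ccc meet in 3. Open state 4: 3b->4.
bccc: 3c undefined. 3c->0: ok.
bccba: 4a undefined. 4a->0: ok.
bccbc: 4c undefined. 4c->0: ok.
cccbb: 4b undefined. 4b->0: ok.
All examples now run through 5 states with every (state, symbol) defined. Accept strings end in {0,4}, Reject strings end in {1,2,3}; accept={0,4}.

states=5 start=0 accept={0,4} delta: 0a->0 0b->1 0c->1 1a->0 1b->1 1c->2 2a->0 2b->1 2c->3 3a->0 3b->4 3c->0 4a->0 4b->0 4c->0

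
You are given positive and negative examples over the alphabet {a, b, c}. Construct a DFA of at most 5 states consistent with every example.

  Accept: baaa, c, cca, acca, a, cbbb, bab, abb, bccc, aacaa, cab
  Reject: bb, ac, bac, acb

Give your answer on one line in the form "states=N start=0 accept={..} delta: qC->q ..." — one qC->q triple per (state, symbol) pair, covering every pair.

states=2 start=0 accept={1} delta: 0a->1 0b->0 0c->1 1a->1 1b->1 1c->0

Grow the machine one transition at a time. Run the examples from 0; the earliest place one falls off (shortest prefix, ties alphabetical) gets sent to the lowest-numbered state that keeps every Accept/Reject pair distinguishable — a pair clashes when both reach the same state with identical unread suffix — and to a fresh state only if none does.
a: 0a undefined. 0a->0: no, c/ac meet in 0 with "c" left. Open state 1: 0a->1.
b: 0b undefined. 0b->0: ok.
c: 0c undefined. 0c->0: no, c/bb meet in 0. 0c->1: ok.
aa: 1a undefined. 1a->0: no, cab/bb meet in 0. 1a->1: ok.
ab: 1b undefined. 1b->0: no, cbbb/bb meet in 0. 1b->1: ok.
ac: 1c undefined. 1c->0: ok.
All examples now run through 2 states with every (state, symbol) defined. Accept strings end in {1}, Reject strings end in {0}; accept={1}.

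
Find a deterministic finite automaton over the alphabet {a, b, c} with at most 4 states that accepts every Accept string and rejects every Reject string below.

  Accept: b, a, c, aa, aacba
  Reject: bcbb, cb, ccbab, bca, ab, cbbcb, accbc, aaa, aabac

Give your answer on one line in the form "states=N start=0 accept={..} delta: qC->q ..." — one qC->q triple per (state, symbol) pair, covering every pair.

State merging on the prefix tree: take the shortest (then alphabetical) example prefix whose next move is undefined and point that move at state 0, else 1, else 2, ...; a target is out if some Accept/Reject pair would then sit in one state with the same input left (inseparable). If every existing state is out, open a new one.
a: 0a undefined. 0a->0: no, b/ab meet in 0 with "b" left. Open state 1: 0a->1.
b: 0b undefined. 0b->0: ok.
c: 0c undefined. 0c->0: no, b/bcbb meet in 0. 0c->1: no, aa/bca meet in 1 with "a" left. Open state 2: 0c->2.
aa: 1a undefined. 1a->0: no, a/aaa meet in 1. 1a->1: no, a/aaa meet in 1. 1a->2: ok.
ab: 1b undefined. 1b->0: no, b/ab meet in 0. 1b->1: no, a/ab meet in 1. 1b->2: no, c/ab meet in 2. Open state 3: 1b->3.
ac: 1c undefined. 1c->0: ok.
cb: 2b undefined. 2b->0: no, b/bcbb meet in 0. 2b->1: no, b/accbc meet in 0. 2b->2: no, c/bcbb meet in 2. 2b->3: ok.
cc: 2c undefined. 2c->0: ok.
aaa: 2a undefined. 2a->0: no, b/bca meet in 0. 2a->1: no, a/bca meet in 1. 2a->2: no, c/bca meet in 2. 2a->3: ok.
cbb: 3b undefined. 3b->0: no, b/bcbb meet in 0. 3b->1: no, b/cbbcb meet in 0. 3b->2: no, b/cbbcb meet in 0. 3b->3: ok.
aaba: 3a undefined. 3a->0: no, c/aabac meet in 2. 3a->1: no, b/aabac meet in 0. 3a->2: no, b/aabac meet in 0. 3a->3: ok.
cbbc: 3c undefined. 3c->0: no, b/cbbcb meet in 0. 3c->1: no, a/accbc meet in 1. 3c->2: no, c/accbc meet in 2. 3c->3: ok.
All examples now run through 4 states with every (state, symbol) defined. Accept strings end in {0,1,2}, Reject strings end in {3}; accept={0,1,2}.

states=4 start=0 accept={0,1,2} delta: 0a->1 0b->0 0c->2 1a->2 1b->3 1c->0 2a->3 2b->3 2c->0 3a->3 3b->3 3c->3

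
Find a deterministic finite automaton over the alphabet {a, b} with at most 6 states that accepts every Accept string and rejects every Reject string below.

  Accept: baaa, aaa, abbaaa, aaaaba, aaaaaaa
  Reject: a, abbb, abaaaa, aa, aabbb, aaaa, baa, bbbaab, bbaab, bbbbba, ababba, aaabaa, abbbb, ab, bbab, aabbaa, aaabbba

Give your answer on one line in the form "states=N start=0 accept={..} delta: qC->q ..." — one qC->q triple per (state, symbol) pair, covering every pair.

states=5 start=0 accept={3} delta: 0a->1 0b->0 1a->2 1b->0 2a->3 2b->0 3a->4 3b->0 4a->1 4b->2

Fold the examples into a partial DFA from state 0: repeatedly fix the first undefined (state, symbol) met by the shortest-then-alphabetical prefix, trying targets in increasing order and rejecting any under which an Accept and a Reject string meet in one state with the same remainder; add a state when all current targets are rejected. Accepting states are where Accept strings end.
a: 0a undefined. 0a->0: no, aaa/a meet in 0. Open state 1: 0a->1.
b: 0b undefined. 0b->0: ok.
aa: 1a undefined. 1a->0: no, baaa/a meet in 1. 1a->1: no, baaa/a meet in 1. Open state 2: 1a->2.
ab: 1b undefined. 1b->0: ok.
aaa: 2a undefined. 2a->0: no, baaa/abbb meet in 0. 2a->1: no, baaa/a meet in 1. 2a->2: no, baaa/abaaaa meet in 2. Open state 3: 2a->3.
aab: 2b undefined. 2b->0: ok.
aaaa: 3a undefined. 3a->0: no, aaaaba/a meet in 1. 3a->1: no, aaaaba/a meet in 1. 3a->2: no, aaaaba/a meet in 1. 3a->3: no, baaa/abaaaa meet in 3. Open state 4: 3a->4.
aaab: 3b undefined. 3b->0: ok.
aaaaa: 4a undefined. 4a->0: no, aaaaaaa/aa meet in 2. 4a->1: ok.
aaaab: 4b undefined. 4b->0: no, aaaaba/a meet in 1. 4b->1: no, aaaaba/aa meet in 2. 4b->2: ok.
All examples now run through 5 states with every (state, symbol) defined. Accept strings end in {3}, Reject strings end in {0,1,2,4}; accept={3}.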